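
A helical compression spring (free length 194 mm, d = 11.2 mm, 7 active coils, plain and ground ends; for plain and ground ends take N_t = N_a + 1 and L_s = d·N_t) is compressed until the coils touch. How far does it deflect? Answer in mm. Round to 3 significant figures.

104 mm

N_t = 8; L_s = 11.2·8 = 89.6 mm
δ_solid = L₀ − L_s = 194 − 89.6 = 104.4 mm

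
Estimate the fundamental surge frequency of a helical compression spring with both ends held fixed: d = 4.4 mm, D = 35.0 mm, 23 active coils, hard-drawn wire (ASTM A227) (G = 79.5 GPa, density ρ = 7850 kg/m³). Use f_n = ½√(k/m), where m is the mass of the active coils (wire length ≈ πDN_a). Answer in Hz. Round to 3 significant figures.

55.9 Hz

k = Gd⁴/(8D³N_a) = (79.5×10³)(4.4⁴)/(8·35.0³·23) = 3.7771 N/mm = 3777.1 N/m
Wire length L = πDN_a = π·35.0·23 = 2529 mm
m = ρ·(πd²/4)·L = 7850 × 15.205×10⁻⁶ m² × 2.529 m = 0.30186 kg
f_n = ½√(k/m) = 0.5·√(3777.1/0.30186) = 0.5·√(12513) = 55.93 Hz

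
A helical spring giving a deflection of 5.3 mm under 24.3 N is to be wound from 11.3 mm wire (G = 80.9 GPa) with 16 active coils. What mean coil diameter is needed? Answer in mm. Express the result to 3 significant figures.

Required rate k = F/δ = 24.3/5.3 = 4.5849 N/mm
D = (Gd⁴/(8N_a·k))^(1/3) = (80.9×10³·11.3⁴/(8·16·4.5849))^(1/3)
  = (2.24762e+06)^(1/3) = 130.9908 mm

131 mm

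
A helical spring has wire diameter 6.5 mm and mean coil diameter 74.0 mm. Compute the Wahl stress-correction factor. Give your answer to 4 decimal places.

1.1262

C = D/d = 74.0/6.5 = 11.3846
K_W = (4C−1)/(4C−4) + 0.615/C = 44.538/41.538 + 0.0540 = 1.1262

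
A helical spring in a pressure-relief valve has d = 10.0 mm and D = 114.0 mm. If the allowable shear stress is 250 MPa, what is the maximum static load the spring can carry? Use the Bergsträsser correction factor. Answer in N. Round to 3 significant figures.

C = D/d = 114.0/10.0 = 11.4000
K_B = (4C+2)/(4C−3) = 47.600/42.600 = 1.1174
τ_max = K·8FD/(πd³) → F_max = τ_allow·πd³/(8DK)
F_max = 250·π·10.0³/(8·114.0·1.1174) = 7.854e+05/1019 = 770.72 N

771 N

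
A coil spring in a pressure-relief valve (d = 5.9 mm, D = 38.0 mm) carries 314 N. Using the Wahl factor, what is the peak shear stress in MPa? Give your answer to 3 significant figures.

Spring index C = D/d = 38.0/5.9 = 6.4407
K_W = (4C−1)/(4C−4) + 0.615/C = 24.763/21.763 + 0.0955 = 1.2333
τ₀ = 8FD/(πd³) = 8·314·38.0/(π·5.9³) = 95456/645.22 = 147.94 MPa
τ_max = K·τ₀ = 1.2333 × 147.94 = 182.46 MPa

182 MPa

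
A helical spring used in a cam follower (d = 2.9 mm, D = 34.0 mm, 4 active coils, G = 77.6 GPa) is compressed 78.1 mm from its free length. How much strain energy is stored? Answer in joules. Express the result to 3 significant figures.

k = Gd⁴/(8D³N_a) = (77.6×10³)(2.9⁴)/(8·34.0³·4) = 4.3638 N/mm
U = ½kδ² = 0.5 × 4.3638 × 78.1² = 13309 N·mm = 13.309 J

13.3 J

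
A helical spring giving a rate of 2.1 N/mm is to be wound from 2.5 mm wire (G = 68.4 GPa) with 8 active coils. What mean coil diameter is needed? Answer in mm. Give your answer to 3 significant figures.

D = (Gd⁴/(8N_a·k))^(1/3) = (68.4×10³·2.5⁴/(8·8·2.1))^(1/3)
  = (19880)^(1/3) = 27.0898 mm

27.1 mm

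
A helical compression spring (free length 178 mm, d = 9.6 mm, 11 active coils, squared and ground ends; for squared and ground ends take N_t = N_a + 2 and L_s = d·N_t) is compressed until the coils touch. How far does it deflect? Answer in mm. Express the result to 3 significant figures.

53.2 mm

N_t = 13; L_s = 9.6·13 = 124.8 mm
δ_solid = L₀ − L_s = 178 − 124.8 = 53.2 mm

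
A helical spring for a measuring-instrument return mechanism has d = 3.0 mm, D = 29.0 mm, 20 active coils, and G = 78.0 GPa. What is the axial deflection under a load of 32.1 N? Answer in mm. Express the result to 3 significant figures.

19.8 mm

k = Gd⁴/(8D³N_a) = (78.0×10³)(3.0⁴)/(8·29.0³·20) = 1.6191 N/mm
δ = F/k = 32.1 / 1.6191 = 19.826 mm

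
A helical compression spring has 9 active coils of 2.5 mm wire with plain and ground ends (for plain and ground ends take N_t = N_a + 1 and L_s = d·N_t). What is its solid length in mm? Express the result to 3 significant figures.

plain and ground ends: N_t = N_a + 1 = 9 + 1 = 10
L_s = d·N_t = 2.5 × 10 = 25 mm

25.0 mm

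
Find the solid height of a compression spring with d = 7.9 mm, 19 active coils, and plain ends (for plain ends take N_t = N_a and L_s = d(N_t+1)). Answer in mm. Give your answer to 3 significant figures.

plain ends: N_t = N_a = 19
L_s = d·(N_t+1) = 7.9 × 20 = 158 mm

158 mm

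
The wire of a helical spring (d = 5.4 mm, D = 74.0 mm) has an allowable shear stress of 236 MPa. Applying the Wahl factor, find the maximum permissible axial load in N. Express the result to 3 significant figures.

C = D/d = 74.0/5.4 = 13.7037
K_W = (4C−1)/(4C−4) + 0.615/C = 53.815/50.815 + 0.0449 = 1.1039
τ_max = K·8FD/(πd³) → F_max = τ_allow·πd³/(8DK)
F_max = 236·π·5.4³/(8·74.0·1.1039) = 1.1675e+05/653.52 = 178.64 N

179 N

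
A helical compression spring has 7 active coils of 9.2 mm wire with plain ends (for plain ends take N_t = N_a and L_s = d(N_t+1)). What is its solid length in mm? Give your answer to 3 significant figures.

plain ends: N_t = N_a = 7
L_s = d·(N_t+1) = 9.2 × 8 = 73.6 mm

73.6 mm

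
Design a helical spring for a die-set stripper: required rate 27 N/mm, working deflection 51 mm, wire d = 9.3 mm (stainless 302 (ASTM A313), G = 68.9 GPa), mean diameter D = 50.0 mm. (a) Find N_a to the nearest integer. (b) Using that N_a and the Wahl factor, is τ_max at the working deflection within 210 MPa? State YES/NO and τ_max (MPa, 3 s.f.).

N_a = Gd⁴/(8D³k) = (68.9×10³)(9.3⁴)/(8·50.0³·27) = 19.09 → N_a = 19
Actual rate k = Gd⁴/(8D³·19) = 27.127 N/mm
Working load F = kδ = 27.127·51 = 1383.5 N
C = 50.0/9.3 = 5.3763; K_W = (4C−1)/(4C−4)+0.615/C = 1.2858
τ_max = K_W·8FD/(πd³) = 1.2858·218.99 = 281.57 MPa
τ_max > 210 MPa → exceeds allowable

(a) 19 coils; (b) NO, τ_max = 282 MPa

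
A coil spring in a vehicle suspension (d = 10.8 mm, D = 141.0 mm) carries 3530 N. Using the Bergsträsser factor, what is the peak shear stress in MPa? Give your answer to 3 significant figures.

Spring index C = D/d = 141.0/10.8 = 13.0556
K_B = (4C+2)/(4C−3) = 54.222/49.222 = 1.1016
τ₀ = 8FD/(πd³) = 8·3530·141.0/(π·10.8³) = 3.98184e+06/3957.5 = 1006.1 MPa
τ_max = K·τ₀ = 1.1016 × 1006.1 = 1108.4 MPa

1110 MPa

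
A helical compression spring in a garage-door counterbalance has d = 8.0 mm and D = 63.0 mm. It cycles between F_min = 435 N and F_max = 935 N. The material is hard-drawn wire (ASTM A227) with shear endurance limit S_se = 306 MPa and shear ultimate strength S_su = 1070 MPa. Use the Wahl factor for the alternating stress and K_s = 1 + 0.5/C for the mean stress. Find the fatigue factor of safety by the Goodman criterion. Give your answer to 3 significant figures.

C = D/d = 63.0/8.0 = 7.8750; K_W = (4C−1)/(4C−4)+0.615/C = 1.1872; K_s = 1+0.5/C = 1.0635
F_a = (F_max−F_min)/2 = 250 N; F_m = (F_max+F_min)/2 = 685 N
τ_a = K_W·8F_aD/(πd³) = 1.1872 × 78.334 = 92.997 MPa
τ_m = K_s·8F_mD/(πd³) = 1.0635 × 214.64 = 228.26 MPa
Goodman: 1/n_f = τ_a/S_se + τ_m/S_su = 92.997/306 + 228.26/1070 = 0.30391 + 0.21333 = 0.51724
n_f = 1/0.51724 = 1.933

1.93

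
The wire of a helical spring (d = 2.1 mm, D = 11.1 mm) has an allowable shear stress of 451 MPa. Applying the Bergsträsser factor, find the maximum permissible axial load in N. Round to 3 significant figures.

C = D/d = 11.1/2.1 = 5.2857
K_B = (4C+2)/(4C−3) = 23.143/18.143 = 1.2756
τ_max = K·8FD/(πd³) → F_max = τ_allow·πd³/(8DK)
F_max = 451·π·2.1³/(8·11.1·1.2756) = 13122/113.27 = 115.84 N

116 N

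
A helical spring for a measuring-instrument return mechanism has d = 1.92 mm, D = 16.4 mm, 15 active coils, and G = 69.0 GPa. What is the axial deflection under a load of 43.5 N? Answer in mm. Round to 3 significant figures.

24.6 mm

k = Gd⁴/(8D³N_a) = (69.0×10³)(1.92⁴)/(8·16.4³·15) = 1.7715 N/mm
δ = F/k = 43.5 / 1.7715 = 24.555 mm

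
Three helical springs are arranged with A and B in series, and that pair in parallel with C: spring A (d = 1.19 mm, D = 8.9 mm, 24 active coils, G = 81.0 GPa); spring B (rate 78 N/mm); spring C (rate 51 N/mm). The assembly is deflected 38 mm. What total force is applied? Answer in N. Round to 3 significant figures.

1980 N

k_A = Gd⁴/(8D³N_a) = (81.0×10³)(1.19⁴)/(8·8.9³·24) = 1.2001 N/mm
Springs A,B series: k_AB = 1/(1/1.2001+1/78) = 1.1819 N/mm; parallel with C: k_eq = 1.1819+51 = 52.182 N/mm
F = k_eq·δ = 52.182·38 = 1982.9 N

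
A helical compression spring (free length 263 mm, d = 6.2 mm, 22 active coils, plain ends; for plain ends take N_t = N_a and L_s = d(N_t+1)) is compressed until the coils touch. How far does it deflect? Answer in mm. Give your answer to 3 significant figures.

120 mm

N_t = 22; L_s = 6.2·23 = 142.6 mm
δ_solid = L₀ − L_s = 263 − 142.6 = 120.4 mm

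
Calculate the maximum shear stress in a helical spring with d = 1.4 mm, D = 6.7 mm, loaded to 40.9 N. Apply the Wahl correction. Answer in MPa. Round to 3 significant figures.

Spring index C = D/d = 6.7/1.4 = 4.7857
K_W = (4C−1)/(4C−4) + 0.615/C = 18.143/15.143 + 0.1285 = 1.3266
τ₀ = 8FD/(πd³) = 8·40.9·6.7/(π·1.4³) = 2192.24/8.6205 = 254.3 MPa
τ_max = K·τ₀ = 1.3266 × 254.3 = 337.37 MPa

337 MPa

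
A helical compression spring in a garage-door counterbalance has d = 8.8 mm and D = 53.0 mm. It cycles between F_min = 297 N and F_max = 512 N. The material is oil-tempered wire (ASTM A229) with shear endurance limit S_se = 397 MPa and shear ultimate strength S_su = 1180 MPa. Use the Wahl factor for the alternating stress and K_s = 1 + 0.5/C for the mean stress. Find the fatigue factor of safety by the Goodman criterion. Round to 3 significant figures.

C = D/d = 53.0/8.8 = 6.0227; K_W = (4C−1)/(4C−4)+0.615/C = 1.2514; K_s = 1+0.5/C = 1.0830
F_a = (F_max−F_min)/2 = 107.5 N; F_m = (F_max+F_min)/2 = 404.5 N
τ_a = K_W·8F_aD/(πd³) = 1.2514 × 21.29 = 26.643 MPa
τ_m = K_s·8F_mD/(πd³) = 1.0830 × 80.11 = 86.761 MPa
Goodman: 1/n_f = τ_a/S_se + τ_m/S_su = 26.643/397 + 86.761/1180 = 0.06711 + 0.07353 = 0.14064
n_f = 1/0.14064 = 7.111

7.11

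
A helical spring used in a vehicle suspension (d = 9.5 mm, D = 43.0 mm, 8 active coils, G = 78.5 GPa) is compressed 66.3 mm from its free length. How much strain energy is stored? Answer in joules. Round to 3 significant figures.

k = Gd⁴/(8D³N_a) = (78.5×10³)(9.5⁴)/(8·43.0³·8) = 125.65 N/mm
U = ½kδ² = 0.5 × 125.65 × 66.3² = 2.7617e+05 N·mm = 276.17 J

276 J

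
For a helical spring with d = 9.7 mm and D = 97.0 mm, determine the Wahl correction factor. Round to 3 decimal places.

1.145

C = D/d = 97.0/9.7 = 10.0000
K_W = (4C−1)/(4C−4) + 0.615/C = 39.000/36.000 + 0.0615 = 1.1448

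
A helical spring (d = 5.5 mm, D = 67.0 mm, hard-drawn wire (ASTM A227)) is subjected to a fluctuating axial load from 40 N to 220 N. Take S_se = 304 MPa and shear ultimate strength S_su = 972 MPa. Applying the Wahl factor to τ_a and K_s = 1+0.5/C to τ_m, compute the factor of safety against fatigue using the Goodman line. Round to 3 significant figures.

C = D/d = 67.0/5.5 = 12.1818; K_W = (4C−1)/(4C−4)+0.615/C = 1.1176; K_s = 1+0.5/C = 1.0410
F_a = (F_max−F_min)/2 = 90 N; F_m = (F_max+F_min)/2 = 130 N
τ_a = K_W·8F_aD/(πd³) = 1.1176 × 92.293 = 103.14 MPa
τ_m = K_s·8F_mD/(πd³) = 1.0410 × 133.31 = 138.78 MPa
Goodman: 1/n_f = τ_a/S_se + τ_m/S_su = 103.14/304 + 138.78/972 = 0.33929 + 0.14278 = 0.48207
n_f = 1/0.48207 = 2.074

2.07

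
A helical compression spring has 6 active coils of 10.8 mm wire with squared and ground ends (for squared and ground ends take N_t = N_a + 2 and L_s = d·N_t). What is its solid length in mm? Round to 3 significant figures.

squared and ground ends: N_t = N_a + 2 = 6 + 2 = 8
L_s = d·N_t = 10.8 × 8 = 86.4 mm

86.4 mm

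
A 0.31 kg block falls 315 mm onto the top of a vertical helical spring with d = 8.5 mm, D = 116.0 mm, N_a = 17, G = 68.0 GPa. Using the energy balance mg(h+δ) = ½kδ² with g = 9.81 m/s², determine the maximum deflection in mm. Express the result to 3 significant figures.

k = Gd⁴/(8D³N_a) = (68.0×10³)(8.5⁴)/(8·116.0³·17) = 1.6721 N/mm
W = mg = 0.31 × 9.81 = 3.0411 N
½kδ² − Wδ − Wh = 0 → δ = (W + √(W² + 2kWh))/k
δ = (3.0411 + √(9.2483 + 3203.63))/1.6721 = (3.0411 + 56.682)/1.6721 = 35.717 mm

35.7 mm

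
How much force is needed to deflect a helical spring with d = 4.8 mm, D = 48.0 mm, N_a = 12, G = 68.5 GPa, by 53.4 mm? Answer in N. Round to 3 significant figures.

k = Gd⁴/(8D³N_a) = (68.5×10³)(4.8⁴)/(8·48.0³·12) = 3.425 N/mm
F = k·δ = 3.425 × 53.4 = 182.9 N

183 N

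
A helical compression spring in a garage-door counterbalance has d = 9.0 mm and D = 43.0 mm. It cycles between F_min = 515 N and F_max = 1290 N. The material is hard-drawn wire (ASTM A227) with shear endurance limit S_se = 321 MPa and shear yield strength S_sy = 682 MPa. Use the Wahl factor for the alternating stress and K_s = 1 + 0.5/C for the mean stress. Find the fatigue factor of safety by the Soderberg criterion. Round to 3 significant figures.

2.17

C = D/d = 43.0/9.0 = 4.7778; K_W = (4C−1)/(4C−4)+0.615/C = 1.3273; K_s = 1+0.5/C = 1.1047
F_a = (F_max−F_min)/2 = 387.5 N; F_m = (F_max+F_min)/2 = 902.5 N
τ_a = K_W·8F_aD/(πd³) = 1.3273 × 58.204 = 77.251 MPa
τ_m = K_s·8F_mD/(πd³) = 1.1047 × 135.56 = 149.75 MPa
Soderberg: 1/n_f = τ_a/S_se + τ_m/S_sy = 77.251/321 + 149.75/682 = 0.24066 + 0.21957 = 0.46023
n_f = 1/0.46023 = 2.173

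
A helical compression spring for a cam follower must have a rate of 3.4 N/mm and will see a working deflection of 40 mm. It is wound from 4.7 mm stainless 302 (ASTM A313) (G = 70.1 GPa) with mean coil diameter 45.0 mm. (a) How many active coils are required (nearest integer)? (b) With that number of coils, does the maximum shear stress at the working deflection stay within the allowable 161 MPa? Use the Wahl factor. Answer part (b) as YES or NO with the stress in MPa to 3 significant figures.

(a) 14 coils; (b) NO, τ_max = 170 MPa

N_a = Gd⁴/(8D³k) = (70.1×10³)(4.7⁴)/(8·45.0³·3.4) = 13.8 → N_a = 14
Actual rate k = Gd⁴/(8D³·14) = 3.3516 N/mm
Working load F = kδ = 3.3516·40 = 134.06 N
C = 45.0/4.7 = 9.5745; K_W = (4C−1)/(4C−4)+0.615/C = 1.1517
τ_max = K_W·8FD/(πd³) = 1.1517·147.97 = 170.42 MPa
τ_max > 161 MPa → exceeds allowable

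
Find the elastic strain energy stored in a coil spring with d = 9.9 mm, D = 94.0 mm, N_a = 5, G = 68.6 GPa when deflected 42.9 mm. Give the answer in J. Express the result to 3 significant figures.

k = Gd⁴/(8D³N_a) = (68.6×10³)(9.9⁴)/(8·94.0³·5) = 19.835 N/mm
U = ½kδ² = 0.5 × 19.835 × 42.9² = 18252 N·mm = 18.252 J

18.3 J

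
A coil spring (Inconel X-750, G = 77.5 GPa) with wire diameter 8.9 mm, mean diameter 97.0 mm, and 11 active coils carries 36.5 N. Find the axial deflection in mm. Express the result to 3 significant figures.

6.03 mm

k = Gd⁴/(8D³N_a) = (77.5×10³)(8.9⁴)/(8·97.0³·11) = 6.0543 N/mm
δ = F/k = 36.5 / 6.0543 = 6.0288 mm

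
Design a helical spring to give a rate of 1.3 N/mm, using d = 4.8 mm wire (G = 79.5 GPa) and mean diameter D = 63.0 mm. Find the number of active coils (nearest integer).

N_a = Gd⁴/(8D³k) = (79.5×10³ × 4.8⁴)/(8 × 63.0³ × 1.3)
    = 4.22019e+07 / 2.60049e+06 = 16.23 → 16 coils

16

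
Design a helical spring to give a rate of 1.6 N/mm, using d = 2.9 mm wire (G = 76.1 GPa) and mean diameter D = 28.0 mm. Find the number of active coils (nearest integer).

N_a = Gd⁴/(8D³k) = (76.1×10³ × 2.9⁴)/(8 × 28.0³ × 1.6)
    = 5.38241e+06 / 280986 = 19.16 → 19 coils

19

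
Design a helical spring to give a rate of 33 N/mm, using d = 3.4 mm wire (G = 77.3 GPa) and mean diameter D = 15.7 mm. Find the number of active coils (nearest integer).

N_a = Gd⁴/(8D³k) = (77.3×10³ × 3.4⁴)/(8 × 15.7³ × 33)
    = 1.03299e+07 / 1.02165e+06 = 10.11 → 10 coils

10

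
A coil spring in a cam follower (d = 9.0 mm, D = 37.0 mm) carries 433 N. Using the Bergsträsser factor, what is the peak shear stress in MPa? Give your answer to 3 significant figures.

Spring index C = D/d = 37.0/9.0 = 4.1111
K_B = (4C+2)/(4C−3) = 18.444/13.444 = 1.3719
τ₀ = 8FD/(πd³) = 8·433·37.0/(π·9.0³) = 128168/2290.2 = 55.963 MPa
τ_max = K·τ₀ = 1.3719 × 55.963 = 76.776 MPa

76.8 MPa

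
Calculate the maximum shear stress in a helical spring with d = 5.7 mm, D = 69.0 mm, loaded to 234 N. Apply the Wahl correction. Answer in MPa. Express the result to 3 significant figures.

248 MPa

Spring index C = D/d = 69.0/5.7 = 12.1053
K_W = (4C−1)/(4C−4) + 0.615/C = 47.421/44.421 + 0.0508 = 1.1183
τ₀ = 8FD/(πd³) = 8·234·69.0/(π·5.7³) = 129168/581.8 = 222.01 MPa
τ_max = K·τ₀ = 1.1183 × 222.01 = 248.29 MPa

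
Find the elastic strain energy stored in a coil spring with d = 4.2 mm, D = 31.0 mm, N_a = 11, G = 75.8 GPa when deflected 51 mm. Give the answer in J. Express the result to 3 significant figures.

k = Gd⁴/(8D³N_a) = (75.8×10³)(4.2⁴)/(8·31.0³·11) = 8.997 N/mm
U = ½kδ² = 0.5 × 8.997 × 51² = 11701 N·mm = 11.701 J

11.7 J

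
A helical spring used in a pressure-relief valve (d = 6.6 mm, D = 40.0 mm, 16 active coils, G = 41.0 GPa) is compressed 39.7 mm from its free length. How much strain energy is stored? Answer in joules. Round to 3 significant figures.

k = Gd⁴/(8D³N_a) = (41.0×10³)(6.6⁴)/(8·40.0³·16) = 9.4966 N/mm
U = ½kδ² = 0.5 × 9.4966 × 39.7² = 7483.8 N·mm = 7.4838 J

7.48 J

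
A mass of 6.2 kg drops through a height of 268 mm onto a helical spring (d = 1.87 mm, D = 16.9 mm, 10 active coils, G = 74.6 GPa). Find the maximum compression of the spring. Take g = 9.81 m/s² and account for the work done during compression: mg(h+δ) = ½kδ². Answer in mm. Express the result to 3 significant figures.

146 mm

k = Gd⁴/(8D³N_a) = (74.6×10³)(1.87⁴)/(8·16.9³·10) = 2.3624 N/mm
W = mg = 6.2 × 9.81 = 60.822 N
½kδ² − Wδ − Wh = 0 → δ = (W + √(W² + 2kWh))/k
δ = (60.822 + √(3699.3 + 77015.9))/2.3624 = (60.822 + 284.1)/2.3624 = 146.01 mm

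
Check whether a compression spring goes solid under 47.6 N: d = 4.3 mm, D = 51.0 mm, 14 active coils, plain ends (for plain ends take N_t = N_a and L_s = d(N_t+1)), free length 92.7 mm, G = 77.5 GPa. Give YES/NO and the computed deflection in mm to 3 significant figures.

k = Gd⁴/(8D³N_a) = (77.5×10³)(4.3⁴)/(8·51.0³·14) = 1.7834 N/mm
N_t = 14; L_s = 4.3·15 = 64.5 mm; δ_solid = L₀ − L_s = 92.7 − 64.5 = 28.2 mm
δ = F/k = 47.6/1.7834 = 26.691 mm
δ < δ_solid → spring does not go solid

NO, δ = 26.7 mm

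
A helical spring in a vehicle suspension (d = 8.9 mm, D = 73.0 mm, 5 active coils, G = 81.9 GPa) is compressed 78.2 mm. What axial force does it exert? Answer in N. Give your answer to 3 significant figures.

2580 N

k = Gd⁴/(8D³N_a) = (81.9×10³)(8.9⁴)/(8·73.0³·5) = 33.023 N/mm
F = k·δ = 33.023 × 78.2 = 2582.4 N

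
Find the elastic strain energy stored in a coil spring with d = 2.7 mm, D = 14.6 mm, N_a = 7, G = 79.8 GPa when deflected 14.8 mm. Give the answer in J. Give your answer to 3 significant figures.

k = Gd⁴/(8D³N_a) = (79.8×10³)(2.7⁴)/(8·14.6³·7) = 24.334 N/mm
U = ½kδ² = 0.5 × 24.334 × 14.8² = 2665 N·mm = 2.665 J

2.67 J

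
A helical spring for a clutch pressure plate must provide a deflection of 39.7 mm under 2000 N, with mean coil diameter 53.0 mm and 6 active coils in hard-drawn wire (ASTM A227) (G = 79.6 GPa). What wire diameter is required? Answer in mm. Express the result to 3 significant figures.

8.20 mm

Required rate k = F/δ = 2000/39.7 = 50.378 N/mm
d = (8D³N_a·k / G)^(1/4) = (8·53.0³·6·50.378 / (79.6×10³))^0.25
  = (4522.7)^0.25 = 8.2007 mm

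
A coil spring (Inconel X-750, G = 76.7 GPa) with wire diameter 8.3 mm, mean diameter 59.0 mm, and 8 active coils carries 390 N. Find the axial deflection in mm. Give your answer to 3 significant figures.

k = Gd⁴/(8D³N_a) = (76.7×10³)(8.3⁴)/(8·59.0³·8) = 27.693 N/mm
δ = F/k = 390 / 27.693 = 14.083 mm

14.1 mm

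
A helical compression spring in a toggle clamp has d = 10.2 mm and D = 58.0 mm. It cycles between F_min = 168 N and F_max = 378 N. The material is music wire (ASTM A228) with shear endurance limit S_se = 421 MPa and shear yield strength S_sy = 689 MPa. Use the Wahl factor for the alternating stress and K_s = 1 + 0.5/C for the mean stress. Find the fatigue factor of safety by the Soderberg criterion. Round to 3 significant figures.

C = D/d = 58.0/10.2 = 5.6863; K_W = (4C−1)/(4C−4)+0.615/C = 1.2682; K_s = 1+0.5/C = 1.0879
F_a = (F_max−F_min)/2 = 105 N; F_m = (F_max+F_min)/2 = 273 N
τ_a = K_W·8F_aD/(πd³) = 1.2682 × 14.614 = 18.533 MPa
τ_m = K_s·8F_mD/(πd³) = 1.0879 × 37.995 = 41.336 MPa
Soderberg: 1/n_f = τ_a/S_se + τ_m/S_sy = 18.533/421 + 41.336/689 = 0.04402 + 0.05999 = 0.10402
n_f = 1/0.10402 = 9.614

9.61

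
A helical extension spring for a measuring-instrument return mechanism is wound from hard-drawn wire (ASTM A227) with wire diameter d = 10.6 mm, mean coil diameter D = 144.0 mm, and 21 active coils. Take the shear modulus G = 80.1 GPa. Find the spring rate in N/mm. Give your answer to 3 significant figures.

2.02 N/mm

k = Gd⁴/(8D³N_a) = (80.1×10³ × 10.6⁴) / (8 × 144.0³ × 21)
  = 1.01124e+09 / 5.01645e+08 = 2.0159 N/mm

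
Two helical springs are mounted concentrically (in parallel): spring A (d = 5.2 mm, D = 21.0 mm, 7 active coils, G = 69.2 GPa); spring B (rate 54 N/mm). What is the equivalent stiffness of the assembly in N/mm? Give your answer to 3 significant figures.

k_A = Gd⁴/(8D³N_a) = (69.2×10³)(5.2⁴)/(8·21.0³·7) = 97.56 N/mm
Parallel: k_eq = 97.56 + 54 = 151.56 N/mm

152 N/mm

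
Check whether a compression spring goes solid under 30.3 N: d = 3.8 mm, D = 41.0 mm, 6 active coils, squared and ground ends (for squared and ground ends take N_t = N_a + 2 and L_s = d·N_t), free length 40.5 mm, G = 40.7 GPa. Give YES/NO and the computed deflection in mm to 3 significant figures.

k = Gd⁴/(8D³N_a) = (40.7×10³)(3.8⁴)/(8·41.0³·6) = 2.5653 N/mm
N_t = 8; L_s = 3.8·8 = 30.4 mm; δ_solid = L₀ − L_s = 40.5 − 30.4 = 10.1 mm
δ = F/k = 30.3/2.5653 = 11.812 mm
δ ≥ δ_solid → spring goes solid

YES, δ = 11.8 mm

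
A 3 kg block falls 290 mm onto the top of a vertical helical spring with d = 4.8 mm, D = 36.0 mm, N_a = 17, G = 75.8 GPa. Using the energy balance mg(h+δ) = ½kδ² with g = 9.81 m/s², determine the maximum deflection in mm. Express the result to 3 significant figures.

56.7 mm

k = Gd⁴/(8D³N_a) = (75.8×10³)(4.8⁴)/(8·36.0³·17) = 6.3414 N/mm
W = mg = 3 × 9.81 = 29.43 N
½kδ² − Wδ − Wh = 0 → δ = (W + √(W² + 2kWh))/k
δ = (29.43 + √(866.12 + 108245))/6.3414 = (29.43 + 330.32)/6.3414 = 56.73 mm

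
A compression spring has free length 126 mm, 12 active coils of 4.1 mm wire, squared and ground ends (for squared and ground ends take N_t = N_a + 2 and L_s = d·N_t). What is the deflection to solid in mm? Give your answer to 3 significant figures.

68.6 mm

N_t = 14; L_s = 4.1·14 = 57.4 mm
δ_solid = L₀ − L_s = 126 − 57.4 = 68.6 mm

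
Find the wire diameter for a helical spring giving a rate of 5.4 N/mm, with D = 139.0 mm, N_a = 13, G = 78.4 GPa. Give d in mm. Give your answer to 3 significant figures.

11.8 mm

d = (8D³N_a·k / G)^(1/4) = (8·139.0³·13·5.4 / (78.4×10³))^0.25
  = (19238)^0.25 = 11.7771 mm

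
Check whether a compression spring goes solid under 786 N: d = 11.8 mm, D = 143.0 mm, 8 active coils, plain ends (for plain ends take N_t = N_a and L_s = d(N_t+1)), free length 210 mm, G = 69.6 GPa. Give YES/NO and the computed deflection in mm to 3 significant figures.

k = Gd⁴/(8D³N_a) = (69.6×10³)(11.8⁴)/(8·143.0³·8) = 7.2102 N/mm
N_t = 8; L_s = 11.8·9 = 106.2 mm; δ_solid = L₀ − L_s = 210 − 106.2 = 103.8 mm
δ = F/k = 786/7.2102 = 109.01 mm
δ ≥ δ_solid → spring goes solid

YES, δ = 109 mm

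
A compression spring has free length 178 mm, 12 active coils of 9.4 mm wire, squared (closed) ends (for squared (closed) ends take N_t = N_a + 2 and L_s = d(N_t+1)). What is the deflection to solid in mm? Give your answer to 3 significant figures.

N_t = 14; L_s = 9.4·15 = 141 mm
δ_solid = L₀ − L_s = 178 − 141 = 37 mm

37.0 mm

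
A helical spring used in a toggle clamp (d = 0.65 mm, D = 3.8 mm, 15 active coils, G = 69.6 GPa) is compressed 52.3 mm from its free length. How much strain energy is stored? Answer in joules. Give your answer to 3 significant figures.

2.58 J

k = Gd⁴/(8D³N_a) = (69.6×10³)(0.65⁴)/(8·3.8³·15) = 1.8868 N/mm
U = ½kδ² = 0.5 × 1.8868 × 52.3² = 2580.5 N·mm = 2.5805 J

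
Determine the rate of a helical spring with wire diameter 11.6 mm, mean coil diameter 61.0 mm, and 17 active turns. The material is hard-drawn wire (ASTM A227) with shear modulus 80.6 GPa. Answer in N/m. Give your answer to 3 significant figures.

k = Gd⁴/(8D³N_a) = (80.6×10³ × 11.6⁴) / (8 × 61.0³ × 17)
  = 1.45938e+09 / 3.08694e+07 = 47.276 N/mm = 47276 N/m

47300 N/m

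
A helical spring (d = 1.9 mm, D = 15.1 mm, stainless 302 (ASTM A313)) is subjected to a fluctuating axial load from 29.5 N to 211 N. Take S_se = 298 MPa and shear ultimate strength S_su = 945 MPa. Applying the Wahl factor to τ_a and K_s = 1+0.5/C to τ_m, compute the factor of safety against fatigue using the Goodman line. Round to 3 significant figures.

C = D/d = 15.1/1.9 = 7.9474; K_W = (4C−1)/(4C−4)+0.615/C = 1.1853; K_s = 1+0.5/C = 1.0629
F_a = (F_max−F_min)/2 = 90.75 N; F_m = (F_max+F_min)/2 = 120.25 N
τ_a = K_W·8F_aD/(πd³) = 1.1853 × 508.75 = 603.04 MPa
τ_m = K_s·8F_mD/(πd³) = 1.0629 × 674.13 = 716.54 MPa
Goodman: 1/n_f = τ_a/S_se + τ_m/S_su = 603.04/298 + 716.54/945 = 2.02362 + 0.75824 = 2.7819
n_f = 1/2.7819 = 0.3595

0.359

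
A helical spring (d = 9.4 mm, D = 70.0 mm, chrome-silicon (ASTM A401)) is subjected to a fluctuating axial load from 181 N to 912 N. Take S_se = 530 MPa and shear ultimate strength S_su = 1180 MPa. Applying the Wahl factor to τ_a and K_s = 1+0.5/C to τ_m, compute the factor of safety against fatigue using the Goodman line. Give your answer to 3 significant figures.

3.53

C = D/d = 70.0/9.4 = 7.4468; K_W = (4C−1)/(4C−4)+0.615/C = 1.1989; K_s = 1+0.5/C = 1.0671
F_a = (F_max−F_min)/2 = 365.5 N; F_m = (F_max+F_min)/2 = 546.5 N
τ_a = K_W·8F_aD/(πd³) = 1.1989 × 78.441 = 94.044 MPa
τ_m = K_s·8F_mD/(πd³) = 1.0671 × 117.29 = 125.16 MPa
Goodman: 1/n_f = τ_a/S_se + τ_m/S_su = 94.044/530 + 125.16/1180 = 0.17744 + 0.10607 = 0.28351
n_f = 1/0.28351 = 3.527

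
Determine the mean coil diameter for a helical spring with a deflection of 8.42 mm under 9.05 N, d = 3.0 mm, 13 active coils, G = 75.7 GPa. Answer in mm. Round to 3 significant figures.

38.0 mm

Required rate k = F/δ = 9.05/8.42 = 1.0748 N/mm
D = (Gd⁴/(8N_a·k))^(1/3) = (75.7×10³·3.0⁴/(8·13·1.0748))^(1/3)
  = (54854.3)^(1/3) = 37.9959 mm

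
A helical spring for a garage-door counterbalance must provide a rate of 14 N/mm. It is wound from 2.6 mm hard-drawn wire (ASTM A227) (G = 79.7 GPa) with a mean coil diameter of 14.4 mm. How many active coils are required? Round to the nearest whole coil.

11

N_a = Gd⁴/(8D³k) = (79.7×10³ × 2.6⁴)/(8 × 14.4³ × 14)
    = 3.6421e+06 / 334430 = 10.89 → 11 coils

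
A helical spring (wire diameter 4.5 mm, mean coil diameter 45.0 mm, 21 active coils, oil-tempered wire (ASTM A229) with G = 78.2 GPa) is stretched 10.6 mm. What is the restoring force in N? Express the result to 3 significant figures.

k = Gd⁴/(8D³N_a) = (78.2×10³)(4.5⁴)/(8·45.0³·21) = 2.0946 N/mm
F = k·δ = 2.0946 × 10.6 = 22.203 N

22.2 N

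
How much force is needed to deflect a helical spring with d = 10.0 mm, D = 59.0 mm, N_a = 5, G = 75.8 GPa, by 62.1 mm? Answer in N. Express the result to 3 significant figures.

5730 N

k = Gd⁴/(8D³N_a) = (75.8×10³)(10.0⁴)/(8·59.0³·5) = 92.268 N/mm
F = k·δ = 92.268 × 62.1 = 5729.9 N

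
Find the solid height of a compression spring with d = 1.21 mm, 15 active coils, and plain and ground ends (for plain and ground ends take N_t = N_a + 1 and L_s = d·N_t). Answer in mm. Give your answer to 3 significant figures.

19.4 mm

plain and ground ends: N_t = N_a + 1 = 15 + 1 = 16
L_s = d·N_t = 1.21 × 16 = 19.36 mm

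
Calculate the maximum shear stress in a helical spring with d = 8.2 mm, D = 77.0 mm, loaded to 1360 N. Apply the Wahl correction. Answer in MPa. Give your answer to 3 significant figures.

Spring index C = D/d = 77.0/8.2 = 9.3902
K_W = (4C−1)/(4C−4) + 0.615/C = 36.561/33.561 + 0.0655 = 1.1549
τ₀ = 8FD/(πd³) = 8·1360·77.0/(π·8.2³) = 837760/1732.2 = 483.65 MPa
τ_max = K·τ₀ = 1.1549 × 483.65 = 558.56 MPa

559 MPa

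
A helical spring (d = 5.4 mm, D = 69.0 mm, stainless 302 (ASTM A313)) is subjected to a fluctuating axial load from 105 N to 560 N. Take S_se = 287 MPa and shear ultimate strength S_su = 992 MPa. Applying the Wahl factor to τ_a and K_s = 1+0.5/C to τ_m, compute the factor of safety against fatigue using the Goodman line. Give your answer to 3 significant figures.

0.729

C = D/d = 69.0/5.4 = 12.7778; K_W = (4C−1)/(4C−4)+0.615/C = 1.1118; K_s = 1+0.5/C = 1.0391
F_a = (F_max−F_min)/2 = 227.5 N; F_m = (F_max+F_min)/2 = 332.5 N
τ_a = K_W·8F_aD/(πd³) = 1.1118 × 253.86 = 282.24 MPa
τ_m = K_s·8F_mD/(πd³) = 1.0391 × 371.02 = 385.54 MPa
Goodman: 1/n_f = τ_a/S_se + τ_m/S_su = 282.24/287 + 385.54/992 = 0.98342 + 0.38865 = 1.3721
n_f = 1/1.3721 = 0.7288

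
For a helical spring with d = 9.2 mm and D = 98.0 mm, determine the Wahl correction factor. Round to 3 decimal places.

C = D/d = 98.0/9.2 = 10.6522
K_W = (4C−1)/(4C−4) + 0.615/C = 41.609/38.609 + 0.0577 = 1.1354

1.135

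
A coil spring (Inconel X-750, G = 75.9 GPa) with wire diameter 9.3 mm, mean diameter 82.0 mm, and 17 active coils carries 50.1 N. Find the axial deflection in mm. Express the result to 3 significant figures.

k = Gd⁴/(8D³N_a) = (75.9×10³)(9.3⁴)/(8·82.0³·17) = 7.5717 N/mm
δ = F/k = 50.1 / 7.5717 = 6.6167 mm

6.62 mm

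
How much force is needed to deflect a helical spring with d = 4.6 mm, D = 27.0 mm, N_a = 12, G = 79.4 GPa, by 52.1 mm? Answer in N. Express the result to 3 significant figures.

k = Gd⁴/(8D³N_a) = (79.4×10³)(4.6⁴)/(8·27.0³·12) = 18.814 N/mm
F = k·δ = 18.814 × 52.1 = 980.23 N

980 N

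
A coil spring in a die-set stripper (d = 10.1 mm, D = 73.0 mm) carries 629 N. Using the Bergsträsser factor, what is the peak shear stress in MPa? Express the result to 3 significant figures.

Spring index C = D/d = 73.0/10.1 = 7.2277
K_B = (4C+2)/(4C−3) = 30.911/25.911 = 1.1930
τ₀ = 8FD/(πd³) = 8·629·73.0/(π·10.1³) = 367336/3236.8 = 113.49 MPa
τ_max = K·τ₀ = 1.1930 × 113.49 = 135.39 MPa

135 MPa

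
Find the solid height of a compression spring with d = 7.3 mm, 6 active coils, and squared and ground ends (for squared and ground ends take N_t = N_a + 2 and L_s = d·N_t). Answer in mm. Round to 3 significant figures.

58.4 mm

squared and ground ends: N_t = N_a + 2 = 6 + 2 = 8
L_s = d·N_t = 7.3 × 8 = 58.4 mm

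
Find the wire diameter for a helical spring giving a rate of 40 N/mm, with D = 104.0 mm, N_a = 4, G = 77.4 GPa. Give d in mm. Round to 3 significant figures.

d = (8D³N_a·k / G)^(1/4) = (8·104.0³·4·40 / (77.4×10³))^0.25
  = (18602)^0.25 = 11.6786 mm

11.7 mm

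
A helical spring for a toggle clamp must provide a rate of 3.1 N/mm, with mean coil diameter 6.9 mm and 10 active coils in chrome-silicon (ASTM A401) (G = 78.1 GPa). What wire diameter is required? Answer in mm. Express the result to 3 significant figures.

1.01 mm

d = (8D³N_a·k / G)^(1/4) = (8·6.9³·10·3.1 / (78.1×10³))^0.25
  = (1.0432)^0.25 = 1.0106 mm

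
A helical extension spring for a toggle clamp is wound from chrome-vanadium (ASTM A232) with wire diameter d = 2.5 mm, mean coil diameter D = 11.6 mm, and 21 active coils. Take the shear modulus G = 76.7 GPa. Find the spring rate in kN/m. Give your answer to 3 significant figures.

k = Gd⁴/(8D³N_a) = (76.7×10³ × 2.5⁴) / (8 × 11.6³ × 21)
  = 2.99609e+06 / 262231 = 11.425 N/mm

11.4 kN/m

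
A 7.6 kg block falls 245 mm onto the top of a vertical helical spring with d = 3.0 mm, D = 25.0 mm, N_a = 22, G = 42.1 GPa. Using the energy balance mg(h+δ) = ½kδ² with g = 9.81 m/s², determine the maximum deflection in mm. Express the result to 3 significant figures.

242 mm

k = Gd⁴/(8D³N_a) = (42.1×10³)(3.0⁴)/(8·25.0³·22) = 1.24 N/mm
W = mg = 7.6 × 9.81 = 74.556 N
½kδ² − Wδ − Wh = 0 → δ = (W + √(W² + 2kWh))/k
δ = (74.556 + √(5558.6 + 45301.6))/1.24 = (74.556 + 225.52)/1.24 = 241.99 mm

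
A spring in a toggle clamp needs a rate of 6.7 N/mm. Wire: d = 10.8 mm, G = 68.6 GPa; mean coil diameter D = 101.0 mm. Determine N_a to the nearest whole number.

17

N_a = Gd⁴/(8D³k) = (68.6×10³ × 10.8⁴)/(8 × 101.0³ × 6.7)
    = 9.33295e+08 / 5.52241e+07 = 16.9 → 17 coils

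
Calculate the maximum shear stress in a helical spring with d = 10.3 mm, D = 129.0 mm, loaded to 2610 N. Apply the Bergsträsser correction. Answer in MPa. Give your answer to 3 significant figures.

868 MPa

Spring index C = D/d = 129.0/10.3 = 12.5243
K_B = (4C+2)/(4C−3) = 52.097/47.097 = 1.1062
τ₀ = 8FD/(πd³) = 8·2610·129.0/(π·10.3³) = 2.69352e+06/3432.9 = 784.62 MPa
τ_max = K·τ₀ = 1.1062 × 784.62 = 867.92 MPa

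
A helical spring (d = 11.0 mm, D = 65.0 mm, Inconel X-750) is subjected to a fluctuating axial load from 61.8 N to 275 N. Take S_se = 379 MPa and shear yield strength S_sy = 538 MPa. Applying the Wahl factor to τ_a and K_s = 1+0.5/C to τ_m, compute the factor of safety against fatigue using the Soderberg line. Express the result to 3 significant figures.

C = D/d = 65.0/11.0 = 5.9091; K_W = (4C−1)/(4C−4)+0.615/C = 1.2569; K_s = 1+0.5/C = 1.0846
F_a = (F_max−F_min)/2 = 106.6 N; F_m = (F_max+F_min)/2 = 168.4 N
τ_a = K_W·8F_aD/(πd³) = 1.2569 × 13.257 = 16.662 MPa
τ_m = K_s·8F_mD/(πd³) = 1.0846 × 20.942 = 22.714 MPa
Soderberg: 1/n_f = τ_a/S_se + τ_m/S_sy = 16.662/379 + 22.714/538 = 0.04396 + 0.04222 = 0.086181
n_f = 1/0.086181 = 11.6

11.6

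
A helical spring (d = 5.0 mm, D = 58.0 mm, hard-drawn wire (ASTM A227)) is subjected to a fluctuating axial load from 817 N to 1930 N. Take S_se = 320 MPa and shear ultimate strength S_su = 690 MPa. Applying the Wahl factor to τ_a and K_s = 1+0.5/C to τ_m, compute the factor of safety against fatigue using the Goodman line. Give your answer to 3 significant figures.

0.210

C = D/d = 58.0/5.0 = 11.6000; K_W = (4C−1)/(4C−4)+0.615/C = 1.1238; K_s = 1+0.5/C = 1.0431
F_a = (F_max−F_min)/2 = 556.5 N; F_m = (F_max+F_min)/2 = 1373.5 N
τ_a = K_W·8F_aD/(πd³) = 1.1238 × 657.54 = 738.93 MPa
τ_m = K_s·8F_mD/(πd³) = 1.0431 × 1622.9 = 1692.8 MPa
Goodman: 1/n_f = τ_a/S_se + τ_m/S_su = 738.93/320 + 1692.8/690 = 2.30915 + 2.45338 = 4.7625
n_f = 1/4.7625 = 0.21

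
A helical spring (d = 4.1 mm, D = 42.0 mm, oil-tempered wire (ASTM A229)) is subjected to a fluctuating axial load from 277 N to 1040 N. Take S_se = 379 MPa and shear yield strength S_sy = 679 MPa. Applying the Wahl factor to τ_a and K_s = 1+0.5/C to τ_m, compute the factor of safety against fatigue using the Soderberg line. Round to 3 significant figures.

0.298

C = D/d = 42.0/4.1 = 10.2439; K_W = (4C−1)/(4C−4)+0.615/C = 1.1412; K_s = 1+0.5/C = 1.0488
F_a = (F_max−F_min)/2 = 381.5 N; F_m = (F_max+F_min)/2 = 658.5 N
τ_a = K_W·8F_aD/(πd³) = 1.1412 × 592.01 = 675.59 MPa
τ_m = K_s·8F_mD/(πd³) = 1.0488 × 1021.9 = 1071.7 MPa
Soderberg: 1/n_f = τ_a/S_se + τ_m/S_sy = 675.59/379 + 1071.7/679 = 1.78256 + 1.57841 = 3.361
n_f = 1/3.361 = 0.2975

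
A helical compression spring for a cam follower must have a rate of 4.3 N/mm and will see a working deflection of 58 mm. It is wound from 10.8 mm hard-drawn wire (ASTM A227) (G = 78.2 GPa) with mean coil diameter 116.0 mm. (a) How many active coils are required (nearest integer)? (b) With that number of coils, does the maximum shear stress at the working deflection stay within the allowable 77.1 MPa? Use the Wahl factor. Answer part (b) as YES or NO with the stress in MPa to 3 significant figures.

N_a = Gd⁴/(8D³k) = (78.2×10³)(10.8⁴)/(8·116.0³·4.3) = 19.81 → N_a = 20
Actual rate k = Gd⁴/(8D³·20) = 4.26 N/mm
Working load F = kδ = 4.26·58 = 247.08 N
C = 116.0/10.8 = 10.7407; K_W = (4C−1)/(4C−4)+0.615/C = 1.1343
τ_max = K_W·8FD/(πd³) = 1.1343·57.938 = 65.716 MPa
τ_max ≤ 77.1 MPa → acceptable

(a) 20 coils; (b) YES, τ_max = 65.7 MPa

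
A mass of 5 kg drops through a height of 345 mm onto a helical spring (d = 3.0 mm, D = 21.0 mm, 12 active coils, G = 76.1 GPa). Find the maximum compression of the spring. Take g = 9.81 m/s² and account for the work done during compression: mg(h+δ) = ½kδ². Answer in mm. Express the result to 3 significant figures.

77.3 mm

k = Gd⁴/(8D³N_a) = (76.1×10³)(3.0⁴)/(8·21.0³·12) = 6.9333 N/mm
W = mg = 5 × 9.81 = 49.05 N
½kδ² − Wδ − Wh = 0 → δ = (W + √(W² + 2kWh))/k
δ = (49.05 + √(2405.9 + 234654))/6.9333 = (49.05 + 486.89)/6.9333 = 77.299 mm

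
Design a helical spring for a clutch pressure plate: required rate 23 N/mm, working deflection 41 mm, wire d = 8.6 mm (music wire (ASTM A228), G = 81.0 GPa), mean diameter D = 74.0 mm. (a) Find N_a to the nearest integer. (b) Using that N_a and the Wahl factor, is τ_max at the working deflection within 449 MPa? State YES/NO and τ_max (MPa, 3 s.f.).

N_a = Gd⁴/(8D³k) = (81.0×10³)(8.6⁴)/(8·74.0³·23) = 5.942 → N_a = 6
Actual rate k = Gd⁴/(8D³·6) = 22.779 N/mm
Working load F = kδ = 22.779·41 = 933.96 N
C = 74.0/8.6 = 8.6047; K_W = (4C−1)/(4C−4)+0.615/C = 1.1701
τ_max = K_W·8FD/(πd³) = 1.1701·276.7 = 323.76 MPa
τ_max ≤ 449 MPa → acceptable

(a) 6 coils; (b) YES, τ_max = 324 MPa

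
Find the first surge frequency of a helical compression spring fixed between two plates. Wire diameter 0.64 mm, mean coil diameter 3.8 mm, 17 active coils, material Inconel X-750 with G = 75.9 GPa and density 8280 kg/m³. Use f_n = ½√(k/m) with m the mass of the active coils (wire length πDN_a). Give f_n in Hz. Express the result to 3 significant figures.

888 Hz

k = Gd⁴/(8D³N_a) = (75.9×10³)(0.64⁴)/(8·3.8³·17) = 1.7064 N/mm = 1706.4 N/m
Wire length L = πDN_a = π·3.8·17 = 202.95 mm
m = ρ·(πd²/4)·L = 8280 × 0.3217×10⁻⁶ m² × 0.20295 m = 0.00054058 kg
f_n = ½√(k/m) = 0.5·√(1706.4/0.00054058) = 0.5·√(3.1565e+06) = 888.33 Hz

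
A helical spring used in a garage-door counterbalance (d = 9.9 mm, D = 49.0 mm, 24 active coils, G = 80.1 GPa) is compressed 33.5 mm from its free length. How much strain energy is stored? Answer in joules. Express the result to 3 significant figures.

19.1 J

k = Gd⁴/(8D³N_a) = (80.1×10³)(9.9⁴)/(8·49.0³·24) = 34.063 N/mm
U = ½kδ² = 0.5 × 34.063 × 33.5² = 19114 N·mm = 19.114 J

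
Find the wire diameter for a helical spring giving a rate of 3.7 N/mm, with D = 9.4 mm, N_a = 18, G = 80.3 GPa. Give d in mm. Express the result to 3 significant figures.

d = (8D³N_a·k / G)^(1/4) = (8·9.4³·18·3.7 / (80.3×10³))^0.25
  = (5.511)^0.25 = 1.5322 mm

1.53 mm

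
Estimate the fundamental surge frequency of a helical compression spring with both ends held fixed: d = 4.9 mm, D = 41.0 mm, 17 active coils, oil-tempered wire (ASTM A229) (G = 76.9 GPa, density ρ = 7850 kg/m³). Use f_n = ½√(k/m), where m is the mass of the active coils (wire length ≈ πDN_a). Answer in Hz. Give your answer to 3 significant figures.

60.4 Hz

k = Gd⁴/(8D³N_a) = (76.9×10³)(4.9⁴)/(8·41.0³·17) = 4.7296 N/mm = 4729.6 N/m
Wire length L = πDN_a = π·41.0·17 = 2189.7 mm
m = ρ·(πd²/4)·L = 7850 × 18.857×10⁻⁶ m² × 2.1897 m = 0.32414 kg
f_n = ½√(k/m) = 0.5·√(4729.6/0.32414) = 0.5·√(14591) = 60.397 Hz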